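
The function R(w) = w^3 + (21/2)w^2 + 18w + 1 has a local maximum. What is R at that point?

R'(w) = 3w^2 + 21w + 18. Setting R'(w) = 0 gives w ∈ {-6, -1}.
Since R''(w) = 6w + 21, we get R''(-6) = -15 < 0 ⇒ local maximum; R''(-1) = 15 > 0 ⇒ local minimum.
Thus R has its local maximum at w = -6, with value 55.

55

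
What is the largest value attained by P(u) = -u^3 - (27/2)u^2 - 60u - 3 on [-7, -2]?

197/2

P'(u) = -3u^2 - 27u - 60, which vanishes at u = -5 and u = -4.
Compare values at every candidate in [-7, -2]: P(-7) = 197/2, P(-5) = 169/2, P(-4) = 85, P(-2) = 71.
Hence the absolute maximum is 197/2 at u = -7.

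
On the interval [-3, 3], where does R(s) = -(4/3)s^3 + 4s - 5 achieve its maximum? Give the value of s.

Differentiating, R'(s) = -4s^2 + 4; which vanishes at s = -1 and s = 1.
Evaluating at the critical points and endpoints: R(-3) = 19,  R(-1) = -23/3,  R(1) = -7/3,  R(3) = -29.
The maximum over the interval is 19, attained at s = -3.

-3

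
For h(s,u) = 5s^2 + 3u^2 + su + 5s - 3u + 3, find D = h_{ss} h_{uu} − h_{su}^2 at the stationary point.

59

∂h/∂s = 10s + u + 5 = 0 and ∂h/∂u = s + 6u - 3 = 0, so (s, u) = (-33/59, 35/59).
The Hessian has h_{ss} = 10, h_{uu} = 6, h_{su} = 1, giving D = 59 > 0 with h_{ss} > 0, so the point is a local minimum.
D = (10)·(6) − (1)^2 = 59.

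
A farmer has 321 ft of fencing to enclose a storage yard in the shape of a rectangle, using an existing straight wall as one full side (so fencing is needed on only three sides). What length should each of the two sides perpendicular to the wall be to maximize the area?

321/4

Let the sides perpendicular to the wall have length x and the parallel side y, so 2x + y = 321 and the area is A = xy = x(321 − 2x).
A'(x) = 321 − 4x = 0 gives x = 321/4, and A''(x) = −4 < 0 confirms a maximum.
Then y = 321 − 2·321/4 = 321/2 and A = 103041/8.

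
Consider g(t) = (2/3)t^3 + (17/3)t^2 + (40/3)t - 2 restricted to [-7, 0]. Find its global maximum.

The derivative is 2t^2 + (34/3)t + 40/3, which vanishes at t = -4 and t = -5/3.
Candidates: g(-7) = -139/3, g(-4) = -22/3, g(-5/3) = -937/81, g(0) = -2.
So the maximum is g(0) = -2.

-2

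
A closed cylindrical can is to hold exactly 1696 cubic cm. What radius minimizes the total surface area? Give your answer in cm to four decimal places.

6.4627

With radius r and height h, πr²h = 1696 so h = 1696/(πr²), and S(r) = 2πr² + 2πrh = 2πr² + 2·1696/r.
S'(r) = 4πr − 2·1696/r² = 0 ⇒ r³ = 1696/(2π), so r ≈ 6.4627 and h = 2r ≈ 12.9254.
S''(r) = 4π + 4·1696/r³ > 0, so this is the minimum; S ≈ 787.2846.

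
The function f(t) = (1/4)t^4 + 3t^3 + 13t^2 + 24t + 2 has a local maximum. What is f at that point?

f'(t) = t^3 + 9t^2 + 26t + 24. Setting f'(t) = 0 gives t ∈ {-4, -3, -2}.
Since f''(t) = 3t^2 + 18t + 26, we get f''(-4) = 2 > 0 ⇒ local minimum; f''(-3) = -1 < 0 ⇒ local maximum; f''(-2) = 2 > 0 ⇒ local minimum.
Thus f has its local maximum at t = -3, with value -55/4.

-55/4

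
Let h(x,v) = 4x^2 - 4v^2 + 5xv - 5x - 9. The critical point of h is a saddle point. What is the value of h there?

∂h/∂x = 8x + 5v - 5 = 0 and ∂h/∂v = 5x - 8v = 0, so (x, v) = (40/89, 25/89).
The Hessian has h_{xx} = 8, h_{vv} = -8, h_{xv} = 5, giving D = -89 < 0, so the point is a saddle point.
h(40/89, 25/89) = -901/89.

-901/89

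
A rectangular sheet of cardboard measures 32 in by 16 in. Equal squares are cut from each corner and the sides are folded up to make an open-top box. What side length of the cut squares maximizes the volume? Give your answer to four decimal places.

3.3812

With cut size x, the volume is V(x) = x(32 − 2x)(16 − 2x) for 0 < x < 8.
V'(x) = 12x^2 − 192x + 512. Setting V'(x) = 0 gives x ≈ 3.3812 (the root in (0, 8)).
V''(x) = 24x − 192 is negative there, so this is the maximum; V ≈ 788.2756.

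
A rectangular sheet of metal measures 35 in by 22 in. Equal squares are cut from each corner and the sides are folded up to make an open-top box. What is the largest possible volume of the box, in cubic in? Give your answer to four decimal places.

1521.6992

With cut size x, the volume is V(x) = x(35 − 2x)(22 − 2x) for 0 < x < 11.
V'(x) = 12x^2 − 228x + 770. Setting V'(x) = 0 gives x ≈ 4.3928 (the root in (0, 11)).
V''(x) = 24x − 228 is negative there, so this is the maximum; V ≈ 1521.6992.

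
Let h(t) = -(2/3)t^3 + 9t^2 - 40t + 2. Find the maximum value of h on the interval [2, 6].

-142/3

The derivative is -2t^2 + 18t - 40, which vanishes at t = 4 and t = 5.
Compare values at every candidate in [2, 6]: h(2) = -142/3, h(4) = -170/3, h(5) = -169/3, h(6) = -58.
So the maximum is h(2) = -142/3.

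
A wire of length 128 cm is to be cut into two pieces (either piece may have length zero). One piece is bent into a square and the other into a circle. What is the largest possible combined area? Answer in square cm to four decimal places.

Let x be the length used for the square. Square side x/4; circle radius (128−x)/(2π).
A(x) = (x/4)² + π·((128−x)/(2π))² = x²/16 + (128−x)²/(4π) for 0 ≤ x ≤ 128. A'(x) = x/8 − (128−x)/(2π) = 0 gives x = 4·128/(π+4) ≈ 71.6927.
A'' > 0, so the interior critical point is a minimum; the maximum is at an endpoint. A(0) = 1303.7973 and A(128) = 1024.0000, so the largest area is 1303.7973.

1303.7973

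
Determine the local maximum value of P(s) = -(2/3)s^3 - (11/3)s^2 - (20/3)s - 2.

163/81

Critical points: P'(s) = -2s^2 - (22/3)s - 20/3 vanishes at s = -2, -5/3.
Since P''(s) = -4s - 22/3, we get P''(-2) = 2/3 > 0 ⇒ local minimum; P''(-5/3) = -2/3 < 0 ⇒ local maximum.
The local maximum is P(-5/3) = 163/81.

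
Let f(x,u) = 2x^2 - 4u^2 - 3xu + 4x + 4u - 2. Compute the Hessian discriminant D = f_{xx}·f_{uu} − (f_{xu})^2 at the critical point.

-41

∂f/∂x = 4x - 3u + 4 = 0 and ∂f/∂u = -3x - 8u + 4 = 0, so (x, u) = (-20/41, 28/41).
The Hessian has f_{xx} = 4, f_{uu} = -8, f_{xu} = -3, giving D = -41 < 0, so the point is a saddle point.
D = (4)·(-8) − (-3)^2 = -41.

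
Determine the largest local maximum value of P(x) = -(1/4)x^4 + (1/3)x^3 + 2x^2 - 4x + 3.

37/3

P'(x) = -x^3 + x^2 + 4x - 4. Setting P'(x) = 0 gives x ∈ {-2, 1, 2}.
Since P''(x) = -3x^2 + 2x + 4, we get P''(-2) = -12 < 0 ⇒ local maximum; P''(1) = 3 > 0 ⇒ local minimum; P''(2) = -4 < 0 ⇒ local maximum.
Thus P has its largest local maximum at x = -2, with value 37/3.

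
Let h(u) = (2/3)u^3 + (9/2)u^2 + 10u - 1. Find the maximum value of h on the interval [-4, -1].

-43/6

The derivative is 2u^2 + 9u + 10, which vanishes at u = -5/2 and u = -2.
Candidates: h(-4) = -35/3, h(-5/2) = -199/24, h(-2) = -25/3, h(-1) = -43/6.
Hence the absolute maximum is -43/6 at u = -1.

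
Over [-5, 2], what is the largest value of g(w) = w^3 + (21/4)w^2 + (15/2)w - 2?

42

g'(w) = 3w^2 + (21/2)w + 15/2, which vanishes at w = -5/2 and w = -1.
Compare values at every candidate in [-5, 2]: g(-5) = -133/4,  g(-5/2) = -57/16,  g(-1) = -21/4,  g(2) = 42.
So the maximum is g(2) = 42.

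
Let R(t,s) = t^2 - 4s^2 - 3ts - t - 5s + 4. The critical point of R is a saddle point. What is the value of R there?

136/25

∂R/∂t = 2t - 3s - 1 = 0 and ∂R/∂s = -3t - 8s - 5 = 0, so (t, s) = (-7/25, -13/25).
The Hessian has R_{tt} = 2, R_{ss} = -8, R_{ts} = -3, giving D = -25 < 0, so the point is a saddle point.
R(-7/25, -13/25) = 136/25.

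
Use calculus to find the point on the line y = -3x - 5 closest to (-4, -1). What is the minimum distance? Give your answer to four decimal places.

2.5298

Minimize D(x)^2 = (x + 4)^2 + (-3x - 4)^2.
d/dx[D^2] = 2(x + 4) + 2·(-3)·(-3x - 4) = 0 ⇒ x = -8/5.
Then y = -1/5 and the distance is √(32/5) ≈ 2.5298.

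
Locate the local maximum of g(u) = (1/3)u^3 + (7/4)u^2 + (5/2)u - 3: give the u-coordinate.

Critical points: g'(u) = u^2 + (7/2)u + 5/2 vanishes at u = -5/2, -1.
Second-derivative test with g''(u) = 2u + 7/2: g''(-5/2) = -3/2 < 0 ⇒ local maximum; g''(-1) = 3/2 > 0 ⇒ local minimum.
Thus g has its local maximum at u = -5/2, with value -169/48.

-5/2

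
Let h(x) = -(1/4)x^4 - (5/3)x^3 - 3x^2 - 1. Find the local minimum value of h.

-11/3

h'(x) = -x^3 - 5x^2 - 6x = 0 at x = -3, -2, 0.
Second-derivative test with h''(x) = -3x^2 - 10x - 6: h''(-3) = -3 < 0 ⇒ local maximum; h''(-2) = 2 > 0 ⇒ local minimum; h''(0) = -6 < 0 ⇒ local maximum.
Thus h has its local minimum at x = -2, with value -11/3.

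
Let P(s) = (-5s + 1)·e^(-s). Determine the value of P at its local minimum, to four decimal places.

Differentiating with the product rule gives P'(s) = (5s - 6)·e^(-s). Since e^(-s) > 0, the only critical point is s = 6/5.
P''(6/5) has the same sign as 5 > 0, so this is a local minimum.
P(6/5) = (-5)·e^(-6/5) ≈ -1.5060.

-1.5060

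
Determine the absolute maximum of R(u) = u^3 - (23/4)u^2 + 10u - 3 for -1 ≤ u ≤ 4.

R'(u) = 3u^2 - (23/2)u + 10, which vanishes at u = 4/3 and u = 5/2.
Candidates: R(-1) = -79/4; R(4/3) = 67/27; R(5/2) = 27/16; R(4) = 9.
So the maximum is R(4) = 9.

9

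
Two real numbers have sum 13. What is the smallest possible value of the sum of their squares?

With a + b = 13, a^2 + b^2 = a^2 + (13 − a)^2.
The derivative 2a − 2(13 − a) = 4a − 26 vanishes at a = 13/2; second derivative 4 > 0, a minimum.
The minimum is 2·(13/2)^2 = 169/2.

169/2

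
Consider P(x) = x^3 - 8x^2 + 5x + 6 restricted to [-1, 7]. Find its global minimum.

Differentiating, P'(x) = 3x^2 - 16x + 5; which vanishes at x = 1/3 and x = 5.
Compare values at every candidate in [-1, 7]: P(-1) = -8,  P(1/3) = 184/27,  P(5) = -44,  P(7) = -8.
So the minimum is P(5) = -44.

-44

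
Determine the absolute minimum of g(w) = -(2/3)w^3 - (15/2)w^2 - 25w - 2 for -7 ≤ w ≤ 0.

-2

The derivative is -2w^2 - 15w - 25, which vanishes at w = -5 and w = -5/2.
Evaluating at the critical points and endpoints: g(-7) = 205/6,  g(-5) = 113/6,  g(-5/2) = 577/24,  g(0) = -2.
Hence the absolute minimum is -2 at w = 0.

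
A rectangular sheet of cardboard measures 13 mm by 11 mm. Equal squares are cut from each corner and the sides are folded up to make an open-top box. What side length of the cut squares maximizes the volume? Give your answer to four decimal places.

With cut size x, the volume is V(x) = x(13 − 2x)(11 − 2x) for 0 < x < 5.5.
V'(x) = 12x^2 − 96x + 143. Setting V'(x) = 0 gives x ≈ 1.9793 (the root in (0, 5.5)).
V''(x) = 24x − 96 is negative there, so this is the maximum; V ≈ 126.0104.

1.9793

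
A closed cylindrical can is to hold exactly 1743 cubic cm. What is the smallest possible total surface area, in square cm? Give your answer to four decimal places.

801.7632

With radius r and height h, πr²h = 1743 so h = 1743/(πr²), and S(r) = 2πr² + 2πrh = 2πr² + 2·1743/r.
S'(r) = 4πr − 2·1743/r² = 0 ⇒ r³ = 1743/(2π), so r ≈ 6.5219 and h = 2r ≈ 13.0438.
S''(r) = 4π + 4·1743/r³ > 0, so this is the minimum; S ≈ 801.7632.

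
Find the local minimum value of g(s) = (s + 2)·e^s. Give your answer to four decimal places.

g'(s) = 1·e^s + (s + 2)·1·e^s = (s + 3)·e^s. Since e^s > 0, the only critical point is s = -3.
g''(-3) has the same sign as 1 > 0, so this is a local minimum.
g(-3) = (-1)·e^(-3) ≈ -0.0498.

-0.0498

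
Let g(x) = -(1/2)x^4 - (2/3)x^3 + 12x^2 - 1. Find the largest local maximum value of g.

317/3

Critical points: g'(x) = -2x^3 - 2x^2 + 24x vanishes at x = -4, 0, 3.
g''(x) = -6x^2 - 4x + 24. g''(-4) = -56 < 0 ⇒ local maximum; g''(0) = 24 > 0 ⇒ local minimum; g''(3) = -42 < 0 ⇒ local maximum.
So the largest local maximum value is g(-4) = 317/3.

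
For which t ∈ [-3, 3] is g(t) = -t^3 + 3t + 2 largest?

-3

Differentiating, g'(t) = -3t^2 + 3; which vanishes at t = -1 and t = 1.
Candidates: g(-3) = 20,  g(-1) = 0,  g(1) = 4,  g(3) = -16.
The maximum over the interval is 20, attained at t = -3.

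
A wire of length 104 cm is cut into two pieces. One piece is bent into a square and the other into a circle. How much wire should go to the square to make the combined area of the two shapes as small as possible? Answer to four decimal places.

58.2503

Let x be the length used for the square. Square side x/4; circle radius (104−x)/(2π).
A(x) = (x/4)² + π·((104−x)/(2π))² = x²/16 + (104−x)²/(4π) for 0 ≤ x ≤ 104. A'(x) = x/8 − (104−x)/(2π) = 0 gives x = 4·104/(π+4) ≈ 58.2503.
A'' = 1/8 + 1/(2π) > 0, so this gives the minimum combined area; x ≈ 58.2503 cm to the square.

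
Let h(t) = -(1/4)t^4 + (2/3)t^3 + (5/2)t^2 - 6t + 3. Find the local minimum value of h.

-1/12

h'(t) = -t^3 + 2t^2 + 5t - 6. Setting h'(t) = 0 gives t ∈ {-2, 1, 3}.
Second-derivative test with h''(t) = -3t^2 + 4t + 5: h''(-2) = -15 < 0 ⇒ local maximum; h''(1) = 6 > 0 ⇒ local minimum; h''(3) = -10 < 0 ⇒ local maximum.
Thus h has its local minimum at t = 1, with value -1/12.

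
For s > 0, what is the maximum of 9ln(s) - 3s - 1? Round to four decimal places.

-0.1125

f'(s) = 9/s − 3 = 0 gives s = 3.
f''(s) = -9/s², which is negative for s > 0, so this is a local maximum.
f(3) = 9·ln(3) - 9 - 1 ≈ -0.1125.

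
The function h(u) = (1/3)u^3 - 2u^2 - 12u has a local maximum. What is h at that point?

40/3

h'(u) = u^2 - 4u - 12. Setting h'(u) = 0 gives u ∈ {-2, 6}.
Since h''(u) = 2u - 4, we get h''(-2) = -8 < 0 ⇒ local maximum; h''(6) = 8 > 0 ⇒ local minimum.
So the local maximum value is h(-2) = 40/3.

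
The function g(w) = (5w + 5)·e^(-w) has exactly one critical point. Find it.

0

By the product rule, g'(w) = (-5w)·e^(-w). Since e^(-w) > 0, the only critical point is w = 0.
g''(0) has the same sign as -5 < 0, so this is a local maximum.
g(0) = (5)·e^(0) ≈ 5.0000.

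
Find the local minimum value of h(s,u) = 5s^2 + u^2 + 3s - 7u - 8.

-207/10

∂h/∂s = 10s + 3 = 0 and ∂h/∂u = 2u - 7 = 0, so (s, u) = (-3/10, 7/2).
The Hessian has h_{ss} = 10, h_{uu} = 2, h_{su} = 0, giving D = 20 > 0 with h_{ss} > 0, so the point is a local minimum.
h(-3/10, 7/2) = -207/10.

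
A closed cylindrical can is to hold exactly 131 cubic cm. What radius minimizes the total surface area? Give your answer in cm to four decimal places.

With radius r and height h, πr²h = 131 so h = 131/(πr²), and S(r) = 2πr² + 2πrh = 2πr² + 2·131/r.
S'(r) = 4πr − 2·131/r² = 0 ⇒ r³ = 131/(2π), so r ≈ 2.7523 and h = 2r ≈ 5.5046.
S''(r) = 4π + 4·131/r³ > 0, so this is the minimum; S ≈ 142.7892.

2.7523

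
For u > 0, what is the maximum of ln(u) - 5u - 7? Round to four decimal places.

R'(u) = 1/u − 5 = 0 gives u = 1/5.
R''(u) = -1/u², which is negative for u > 0, so this is a local maximum.
R(1/5) = 1·ln(1/5) - 1 - 7 ≈ -9.6094.

-9.6094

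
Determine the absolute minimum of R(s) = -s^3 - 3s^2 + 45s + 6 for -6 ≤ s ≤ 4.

-169

Differentiating, R'(s) = -3s^2 - 6s + 45; which vanishes at s = -5 and s = 3.
Compare values at every candidate in [-6, 4]: R(-6) = -156; R(-5) = -169; R(3) = 87; R(4) = 74.
So the minimum is R(-5) = -169.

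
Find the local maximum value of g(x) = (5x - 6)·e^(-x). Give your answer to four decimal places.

By the product rule, g'(x) = (-5x + 11)·e^(-x). Since e^(-x) > 0, the only critical point is x = 11/5.
g''(11/5) has the same sign as -5 < 0, so this is a local maximum.
g(11/5) = (5)·e^(-11/5) ≈ 0.5540.

0.5540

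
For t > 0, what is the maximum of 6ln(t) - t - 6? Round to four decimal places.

-1.2494

R'(t) = 6/t − 1 = 0 gives t = 6.
R''(t) = -6/t², which is negative for t > 0, so this is a local maximum.
R(6) = 6·ln(6) - 6 - 6 ≈ -1.2494.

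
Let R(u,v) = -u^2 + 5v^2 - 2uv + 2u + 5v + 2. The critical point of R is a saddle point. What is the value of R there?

∂R/∂u = -2u - 2v + 2 = 0 and ∂R/∂v = -2u + 10v + 5 = 0, so (u, v) = (5/4, -1/4).
The Hessian has R_{uu} = -2, R_{vv} = 10, R_{uv} = -2, giving D = -24 < 0, so the point is a saddle point.
R(5/4, -1/4) = 21/8.

21/8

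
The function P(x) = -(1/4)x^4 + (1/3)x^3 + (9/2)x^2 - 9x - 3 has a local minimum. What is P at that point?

P'(x) = -x^3 + x^2 + 9x - 9 = 0 at x = -3, 1, 3.
Second-derivative test with P''(x) = -3x^2 + 2x + 9: P''(-3) = -24 < 0 ⇒ local maximum; P''(1) = 8 > 0 ⇒ local minimum; P''(3) = -12 < 0 ⇒ local maximum.
Thus P has its local minimum at x = 1, with value -89/12.

-89/12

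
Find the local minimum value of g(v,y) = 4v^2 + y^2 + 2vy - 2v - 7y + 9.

-16/3

∂g/∂v = 8v + 2y - 2 = 0 and ∂g/∂y = 2v + 2y - 7 = 0, so (v, y) = (-5/6, 13/3).
The Hessian has g_{vv} = 8, g_{yy} = 2, g_{vy} = 2, giving D = 12 > 0 with g_{vv} > 0, so the point is a local minimum.
g(-5/6, 13/3) = -16/3.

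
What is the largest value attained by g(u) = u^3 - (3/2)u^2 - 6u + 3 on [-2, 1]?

13/2

g'(u) = 3u^2 - 3u - 6, whose only zero in [-2, 1] is u = -1.
Evaluating at the critical points and endpoints: g(-2) = 1,  g(-1) = 13/2,  g(1) = -7/2.
The maximum over the interval is 13/2, attained at u = -1.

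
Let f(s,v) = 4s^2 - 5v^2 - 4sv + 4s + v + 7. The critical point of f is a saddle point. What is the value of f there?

∂f/∂s = 8s - 4v + 4 = 0 and ∂f/∂v = -4s - 10v + 1 = 0, so (s, v) = (-3/8, 1/4).
The Hessian has f_{ss} = 8, f_{vv} = -10, f_{sv} = -4, giving D = -96 < 0, so the point is a saddle point.
f(-3/8, 1/4) = 51/8.

51/8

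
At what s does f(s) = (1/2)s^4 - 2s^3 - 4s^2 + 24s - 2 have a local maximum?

Critical points: f'(s) = 2s^3 - 6s^2 - 8s + 24 vanishes at s = -2, 2, 3.
f''(s) = 6s^2 - 12s - 8. f''(-2) = 40 > 0 ⇒ local minimum; f''(2) = -8 < 0 ⇒ local maximum; f''(3) = 10 > 0 ⇒ local minimum.
Thus f has its local maximum at s = 2, with value 22.

2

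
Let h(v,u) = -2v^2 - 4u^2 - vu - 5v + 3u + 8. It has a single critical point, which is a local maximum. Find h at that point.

∂h/∂v = -4v - u - 5 = 0 and ∂h/∂u = -v - 8u + 3 = 0, so (v, u) = (-43/31, 17/31).
The Hessian has h_{vv} = -4, h_{uu} = -8, h_{vu} = -1, giving D = 31 > 0 with h_{vv} < 0, so the point is a local maximum.
h(-43/31, 17/31) = 381/31.

381/31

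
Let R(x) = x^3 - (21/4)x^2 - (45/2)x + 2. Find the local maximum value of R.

R'(x) = 3x^2 - (21/2)x - 45/2 = 0 at x = -3/2, 5.
R''(x) = 6x - 21/2. R''(-3/2) = -39/2 < 0 ⇒ local maximum; R''(5) = 39/2 > 0 ⇒ local minimum.
Thus R has its local maximum at x = -3/2, with value 329/16.

329/16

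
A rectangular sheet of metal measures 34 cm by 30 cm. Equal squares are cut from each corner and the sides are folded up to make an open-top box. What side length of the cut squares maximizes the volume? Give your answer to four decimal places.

With cut size x, the volume is V(x) = x(34 − 2x)(30 − 2x) for 0 < x < 15.
V'(x) = 12x^2 − 256x + 1020. Setting V'(x) = 0 gives x ≈ 5.3022 (the root in (0, 15)).
V''(x) = 24x − 256 is negative there, so this is the maximum; V ≈ 2405.9883.

5.3022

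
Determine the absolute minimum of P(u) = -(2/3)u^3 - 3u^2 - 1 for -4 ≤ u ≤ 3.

The derivative is -2u^2 - 6u, which vanishes at u = -3 and u = 0.
Candidates: P(-4) = -19/3; P(-3) = -10; P(0) = -1; P(3) = -46.
So the minimum is P(3) = -46.

-46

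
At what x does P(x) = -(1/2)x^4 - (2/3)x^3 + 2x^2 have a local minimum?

0

Critical points: P'(x) = -2x^3 - 2x^2 + 4x vanishes at x = -2, 0, 1.
Second-derivative test with P''(x) = -6x^2 - 4x + 4: P''(-2) = -12 < 0 ⇒ local maximum; P''(0) = 4 > 0 ⇒ local minimum; P''(1) = -6 < 0 ⇒ local maximum.
The local minimum is P(0) = 0.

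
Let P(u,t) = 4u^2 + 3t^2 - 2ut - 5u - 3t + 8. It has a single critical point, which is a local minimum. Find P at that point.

211/44

∂P/∂u = 8u - 2t - 5 = 0 and ∂P/∂t = -2u + 6t - 3 = 0, so (u, t) = (9/11, 17/22).
The Hessian has P_{uu} = 8, P_{tt} = 6, P_{ut} = -2, giving D = 44 > 0 with P_{uu} > 0, so the point is a local minimum.
P(9/11, 17/22) = 211/44.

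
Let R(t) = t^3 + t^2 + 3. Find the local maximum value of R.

R'(t) = 3t^2 + 2t. Setting R'(t) = 0 gives t ∈ {-2/3, 0}.
R''(t) = 6t + 2. R''(-2/3) = -2 < 0 ⇒ local maximum; R''(0) = 2 > 0 ⇒ local minimum.
The local maximum is R(-2/3) = 85/27.

85/27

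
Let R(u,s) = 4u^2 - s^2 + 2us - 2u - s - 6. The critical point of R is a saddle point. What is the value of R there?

∂R/∂u = 8u + 2s - 2 = 0 and ∂R/∂s = 2u - 2s - 1 = 0, so (u, s) = (3/10, -1/5).
The Hessian has R_{uu} = 8, R_{ss} = -2, R_{us} = 2, giving D = -20 < 0, so the point is a saddle point.
R(3/10, -1/5) = -31/5.

-31/5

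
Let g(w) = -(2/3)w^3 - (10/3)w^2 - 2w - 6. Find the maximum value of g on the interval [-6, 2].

30

g'(w) = -2w^2 - (20/3)w - 2, which vanishes at w = -3 and w = -1/3.
Candidates: g(-6) = 30,  g(-3) = -12,  g(-1/3) = -460/81,  g(2) = -86/3.
So the maximum is g(-6) = 30.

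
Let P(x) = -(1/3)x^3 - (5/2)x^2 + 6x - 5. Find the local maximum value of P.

-11/6

P'(x) = -x^2 - 5x + 6 = 0 at x = -6, 1.
P''(x) = -2x - 5. P''(-6) = 7 > 0 ⇒ local minimum; P''(1) = -7 < 0 ⇒ local maximum.
The local maximum is P(1) = -11/6.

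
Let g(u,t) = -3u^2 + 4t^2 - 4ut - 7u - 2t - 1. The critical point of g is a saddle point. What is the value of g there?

11/4

∂g/∂u = -6u - 4t - 7 = 0 and ∂g/∂t = -4u + 8t - 2 = 0, so (u, t) = (-1, -1/4).
The Hessian has g_{uu} = -6, g_{tt} = 8, g_{ut} = -4, giving D = -64 < 0, so the point is a saddle point.
g(-1, -1/4) = 11/4.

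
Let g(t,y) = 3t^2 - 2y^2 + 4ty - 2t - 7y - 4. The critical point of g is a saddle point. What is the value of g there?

-77/40

∂g/∂t = 6t + 4y - 2 = 0 and ∂g/∂y = 4t - 4y - 7 = 0, so (t, y) = (9/10, -17/20).
The Hessian has g_{tt} = 6, g_{yy} = -4, g_{ty} = 4, giving D = -40 < 0, so the point is a saddle point.
g(9/10, -17/20) = -77/40.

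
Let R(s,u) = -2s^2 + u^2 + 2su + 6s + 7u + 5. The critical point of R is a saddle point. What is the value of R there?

∂R/∂s = -4s + 2u + 6 = 0 and ∂R/∂u = 2s + 2u + 7 = 0, so (s, u) = (-1/6, -10/3).
The Hessian has R_{ss} = -4, R_{uu} = 2, R_{su} = 2, giving D = -12 < 0, so the point is a saddle point.
R(-1/6, -10/3) = -43/6.

-43/6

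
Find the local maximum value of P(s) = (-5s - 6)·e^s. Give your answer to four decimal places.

0.5540

P'(s) = (-5)·e^s + (-5s - 6)·1·e^s = (-5s - 11)·e^s. Since e^s > 0, the only critical point is s = -11/5.
P''(-11/5) has the same sign as -5 < 0, so this is a local maximum.
P(-11/5) = (5)·e^(-11/5) ≈ 0.5540.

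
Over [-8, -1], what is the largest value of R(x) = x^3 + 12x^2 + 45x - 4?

-38

R'(x) = 3x^2 + 24x + 45, which vanishes at x = -5 and x = -3.
Evaluating at the critical points and endpoints: R(-8) = -108,  R(-5) = -54,  R(-3) = -58,  R(-1) = -38.
So the maximum is R(-1) = -38.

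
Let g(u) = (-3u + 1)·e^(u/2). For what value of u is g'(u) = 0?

Differentiating with the product rule gives g'(u) = (-(3/2)u - 5/2)·e^(u/2). Since e^(u/2) > 0, the only critical point is u = -5/3.
g''(-5/3) has the same sign as -3/2 < 0, so this is a local maximum.
g(-5/3) = (6)·e^(-5/6) ≈ 2.6076.

-5/3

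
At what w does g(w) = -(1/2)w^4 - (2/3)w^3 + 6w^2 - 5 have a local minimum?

0

g'(w) = -2w^3 - 2w^2 + 12w. Setting g'(w) = 0 gives w ∈ {-3, 0, 2}.
Second-derivative test with g''(w) = -6w^2 - 4w + 12: g''(-3) = -30 < 0 ⇒ local maximum; g''(0) = 12 > 0 ⇒ local minimum; g''(2) = -20 < 0 ⇒ local maximum.
Thus g has its local minimum at w = 0, with value -5.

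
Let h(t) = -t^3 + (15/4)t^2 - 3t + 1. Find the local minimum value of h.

5/16

h'(t) = -3t^2 + (15/2)t - 3 = 0 at t = 1/2, 2.
h''(t) = -6t + 15/2. h''(1/2) = 9/2 > 0 ⇒ local minimum; h''(2) = -9/2 < 0 ⇒ local maximum.
The local minimum is h(1/2) = 5/16.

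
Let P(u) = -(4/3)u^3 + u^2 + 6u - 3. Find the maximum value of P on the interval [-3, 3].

Differentiating, P'(u) = -4u^2 + 2u + 6; which vanishes at u = -1 and u = 3/2.
Evaluating at the critical points and endpoints: P(-3) = 24,  P(-1) = -20/3,  P(3/2) = 15/4,  P(3) = -12.
Hence the absolute maximum is 24 at u = -3.

24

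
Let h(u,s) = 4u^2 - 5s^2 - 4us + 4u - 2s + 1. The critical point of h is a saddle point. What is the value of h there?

∂h/∂u = 8u - 4s + 4 = 0 and ∂h/∂s = -4u - 10s - 2 = 0, so (u, s) = (-1/2, 0).
The Hessian has h_{uu} = 8, h_{ss} = -10, h_{us} = -4, giving D = -96 < 0, so the point is a saddle point.
h(-1/2, 0) = 0.

0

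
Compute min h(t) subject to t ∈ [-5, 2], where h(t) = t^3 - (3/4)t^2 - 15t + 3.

Differentiating, h'(t) = 3t^2 - (3/2)t - 15; whose only zero in [-5, 2] is t = -2.
Candidates: h(-5) = -263/4,  h(-2) = 22,  h(2) = -22.
So the minimum is h(-5) = -263/4.

-263/4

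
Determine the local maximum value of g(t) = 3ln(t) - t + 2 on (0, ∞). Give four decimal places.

2.2958

g'(t) = 3/t − 1 = 0 gives t = 3.
g''(t) = -3/t², which is negative for t > 0, so this is a local maximum.
g(3) = 3·ln(3) - 3 + 2 ≈ 2.2958.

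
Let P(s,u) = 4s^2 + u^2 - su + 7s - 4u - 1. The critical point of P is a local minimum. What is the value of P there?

∂P/∂s = 8s - u + 7 = 0 and ∂P/∂u = -s + 2u - 4 = 0, so (s, u) = (-2/3, 5/3).
The Hessian has P_{ss} = 8, P_{uu} = 2, P_{su} = -1, giving D = 15 > 0 with P_{ss} > 0, so the point is a local minimum.
P(-2/3, 5/3) = -20/3.

-20/3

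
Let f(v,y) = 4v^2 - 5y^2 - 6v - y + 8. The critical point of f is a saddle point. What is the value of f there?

29/5

∂f/∂v = 8v - 6 = 0 and ∂f/∂y = -10y - 1 = 0, so (v, y) = (3/4, -1/10).
The Hessian has f_{vv} = 8, f_{yy} = -10, f_{vy} = 0, giving D = -80 < 0, so the point is a saddle point.
f(3/4, -1/10) = 29/5.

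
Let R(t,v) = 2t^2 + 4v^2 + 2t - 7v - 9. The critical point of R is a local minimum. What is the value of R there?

∂R/∂t = 4t + 2 = 0 and ∂R/∂v = 8v - 7 = 0, so (t, v) = (-1/2, 7/8).
The Hessian has R_{tt} = 4, R_{vv} = 8, R_{tv} = 0, giving D = 32 > 0 with R_{tt} > 0, so the point is a local minimum.
R(-1/2, 7/8) = -201/16.

-201/16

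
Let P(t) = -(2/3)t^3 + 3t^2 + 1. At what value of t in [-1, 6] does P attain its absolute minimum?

Differentiating, P'(t) = -2t^2 + 6t; which vanishes at t = 0 and t = 3.
Compare values at every candidate in [-1, 6]: P(-1) = 14/3; P(0) = 1; P(3) = 10; P(6) = -35.
So the minimum is P(6) = -35.

6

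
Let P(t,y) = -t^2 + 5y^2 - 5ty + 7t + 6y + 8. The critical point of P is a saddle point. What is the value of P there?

∂P/∂t = -2t - 5y + 7 = 0 and ∂P/∂y = -5t + 10y + 6 = 0, so (t, y) = (20/9, 23/45).
The Hessian has P_{tt} = -2, P_{yy} = 10, P_{ty} = -5, giving D = -45 < 0, so the point is a saddle point.
P(20/9, 23/45) = 779/45.

779/45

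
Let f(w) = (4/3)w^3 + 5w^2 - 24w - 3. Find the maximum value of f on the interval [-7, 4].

263/3

f'(w) = 4w^2 + 10w - 24, which vanishes at w = -4 and w = 3/2.
Candidates: f(-7) = -142/3,  f(-4) = 263/3,  f(3/2) = -93/4,  f(4) = 199/3.
Hence the absolute maximum is 263/3 at w = -4.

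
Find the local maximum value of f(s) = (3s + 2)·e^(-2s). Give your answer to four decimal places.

2.0934

By the product rule, f'(s) = (-6s - 1)·e^(-2s). Since e^(-2s) > 0, the only critical point is s = -1/6.
f''(-1/6) has the same sign as -6 < 0, so this is a local maximum.
f(-1/6) = (3/2)·e^(1/3) ≈ 2.0934.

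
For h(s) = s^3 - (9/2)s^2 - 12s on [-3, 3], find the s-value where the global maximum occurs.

-1

Differentiating, h'(s) = 3s^2 - 9s - 12; whose only zero in [-3, 3] is s = -1.
Candidates: h(-3) = -63/2; h(-1) = 13/2; h(3) = -99/2.
Hence the absolute maximum is 13/2 at s = -1.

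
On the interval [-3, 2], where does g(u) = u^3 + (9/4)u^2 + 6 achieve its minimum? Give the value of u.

-3

g'(u) = 3u^2 + (9/2)u, which vanishes at u = -3/2 and u = 0.
Compare values at every candidate in [-3, 2]: g(-3) = -3/4, g(-3/2) = 123/16, g(0) = 6, g(2) = 23.
Hence the absolute minimum is -3/4 at u = -3.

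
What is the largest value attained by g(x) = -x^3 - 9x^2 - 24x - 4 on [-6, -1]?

Differentiating, g'(x) = -3x^2 - 18x - 24; which vanishes at x = -4 and x = -2.
Compare values at every candidate in [-6, -1]: g(-6) = 32,  g(-4) = 12,  g(-2) = 16,  g(-1) = 12.
Hence the absolute maximum is 32 at x = -6.

32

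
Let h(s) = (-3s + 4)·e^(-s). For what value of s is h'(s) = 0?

7/3

h'(s) = (-3)·e^(-s) + (-3s + 4)·(-1)·e^(-s) = (3s - 7)·e^(-s). Since e^(-s) > 0, the only critical point is s = 7/3.
h''(7/3) has the same sign as 3 > 0, so this is a local minimum.
h(7/3) = (-3)·e^(-7/3) ≈ -0.2909.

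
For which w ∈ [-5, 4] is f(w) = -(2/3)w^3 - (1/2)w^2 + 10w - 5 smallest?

-5/2

f'(w) = -2w^2 - w + 10, which vanishes at w = -5/2 and w = 2.
Compare values at every candidate in [-5, 4]: f(-5) = 95/6,  f(-5/2) = -545/24,  f(2) = 23/3,  f(4) = -47/3.
So the minimum is f(-5/2) = -545/24.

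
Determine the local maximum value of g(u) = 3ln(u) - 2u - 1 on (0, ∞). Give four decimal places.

-2.7836

g'(u) = 3/u − 2 = 0 gives u = 3/2.
g''(u) = -3/u², which is negative for u > 0, so this is a local maximum.
g(3/2) = 3·ln(3/2) - 3 - 1 ≈ -2.7836.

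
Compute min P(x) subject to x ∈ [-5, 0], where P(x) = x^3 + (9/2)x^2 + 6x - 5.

-95/2

The derivative is 3x^2 + 9x + 6, which vanishes at x = -2 and x = -1.
Compare values at every candidate in [-5, 0]: P(-5) = -95/2; P(-2) = -7; P(-1) = -15/2; P(0) = -5.
The minimum over the interval is -95/2, attained at x = -5.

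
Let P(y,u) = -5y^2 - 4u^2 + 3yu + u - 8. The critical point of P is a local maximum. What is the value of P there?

∂P/∂y = -10y + 3u = 0 and ∂P/∂u = 3y - 8u + 1 = 0, so (y, u) = (3/71, 10/71).
The Hessian has P_{yy} = -10, P_{uu} = -8, P_{yu} = 3, giving D = 71 > 0 with P_{yy} < 0, so the point is a local maximum.
P(3/71, 10/71) = -563/71.

-563/71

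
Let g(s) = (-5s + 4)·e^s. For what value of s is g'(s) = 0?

-1/5

g'(s) = (-5)·e^s + (-5s + 4)·1·e^s = (-5s - 1)·e^s. Since e^s > 0, the only critical point is s = -1/5.
g''(-1/5) has the same sign as -5 < 0, so this is a local maximum.
g(-1/5) = (5)·e^(-1/5) ≈ 4.0937.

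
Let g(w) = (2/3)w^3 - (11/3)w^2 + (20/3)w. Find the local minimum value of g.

g'(w) = 2w^2 - (22/3)w + 20/3. Setting g'(w) = 0 gives w ∈ {5/3, 2}.
Second-derivative test with g''(w) = 4w - 22/3: g''(5/3) = -2/3 < 0 ⇒ local maximum; g''(2) = 2/3 > 0 ⇒ local minimum.
The local minimum is g(2) = 4.

4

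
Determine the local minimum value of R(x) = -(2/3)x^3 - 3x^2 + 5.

-4

R'(x) = -2x^2 - 6x = 0 at x = -3, 0.
Second-derivative test with R''(x) = -4x - 6: R''(-3) = 6 > 0 ⇒ local minimum; R''(0) = -6 < 0 ⇒ local maximum.
Thus R has its local minimum at x = -3, with value -4.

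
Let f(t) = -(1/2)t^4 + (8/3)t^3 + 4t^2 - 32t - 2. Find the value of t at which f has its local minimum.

Critical points: f'(t) = -2t^3 + 8t^2 + 8t - 32 vanishes at t = -2, 2, 4.
f''(t) = -6t^2 + 16t + 8. f''(-2) = -48 < 0 ⇒ local maximum; f''(2) = 16 > 0 ⇒ local minimum; f''(4) = -24 < 0 ⇒ local maximum.
So the local minimum value is f(2) = -110/3.

2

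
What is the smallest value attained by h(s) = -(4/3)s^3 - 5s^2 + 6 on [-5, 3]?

-75

The derivative is -4s^2 - 10s, which vanishes at s = -5/2 and s = 0.
Evaluating at the critical points and endpoints: h(-5) = 143/3, h(-5/2) = -53/12, h(0) = 6, h(3) = -75.
Hence the absolute minimum is -75 at s = 3.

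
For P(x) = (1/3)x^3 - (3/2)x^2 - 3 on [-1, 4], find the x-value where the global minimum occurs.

3

Differentiating, P'(x) = x^2 - 3x; which vanishes at x = 0 and x = 3.
Compare values at every candidate in [-1, 4]: P(-1) = -29/6,  P(0) = -3,  P(3) = -15/2,  P(4) = -17/3.
So the minimum is P(3) = -15/2.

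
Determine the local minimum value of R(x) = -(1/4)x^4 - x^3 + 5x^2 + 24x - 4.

-28

R'(x) = -x^3 - 3x^2 + 10x + 24. Setting R'(x) = 0 gives x ∈ {-4, -2, 3}.
Second-derivative test with R''(x) = -3x^2 - 6x + 10: R''(-4) = -14 < 0 ⇒ local maximum; R''(-2) = 10 > 0 ⇒ local minimum; R''(3) = -35 < 0 ⇒ local maximum.
So the local minimum value is R(-2) = -28.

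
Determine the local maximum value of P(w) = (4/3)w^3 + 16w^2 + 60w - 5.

P'(w) = 4w^2 + 32w + 60 = 0 at w = -5, -3.
Since P''(w) = 8w + 32, we get P''(-5) = -8 < 0 ⇒ local maximum; P''(-3) = 8 > 0 ⇒ local minimum.
Thus P has its local maximum at w = -5, with value -215/3.

-215/3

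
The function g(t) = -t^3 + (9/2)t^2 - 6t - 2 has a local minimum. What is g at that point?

g'(t) = -3t^2 + 9t - 6 = 0 at t = 1, 2.
Second-derivative test with g''(t) = -6t + 9: g''(1) = 3 > 0 ⇒ local minimum; g''(2) = -3 < 0 ⇒ local maximum.
So the local minimum value is g(1) = -9/2.

-9/2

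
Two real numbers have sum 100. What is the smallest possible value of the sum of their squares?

With a + b = 100, a^2 + b^2 = a^2 + (100 − a)^2.
The derivative 2a − 2(100 − a) = 4a − 200 vanishes at a = 50; second derivative 4 > 0, a minimum.
The minimum is 2·(50)^2 = 5000.

5000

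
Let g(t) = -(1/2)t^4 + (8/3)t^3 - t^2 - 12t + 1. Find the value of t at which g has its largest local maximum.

-1

Critical points: g'(t) = -2t^3 + 8t^2 - 2t - 12 vanishes at t = -1, 2, 3.
Second-derivative test with g''(t) = -6t^2 + 16t - 2: g''(-1) = -24 < 0 ⇒ local maximum; g''(2) = 6 > 0 ⇒ local minimum; g''(3) = -8 < 0 ⇒ local maximum.
The largest local maximum is g(-1) = 53/6.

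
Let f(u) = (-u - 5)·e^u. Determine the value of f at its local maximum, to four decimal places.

0.0025

f'(u) = (-1)·e^u + (-u - 5)·1·e^u = (-u - 6)·e^u. Since e^u > 0, the only critical point is u = -6.
f''(-6) has the same sign as -1 < 0, so this is a local maximum.
f(-6) = (1)·e^(-6) ≈ 0.0025.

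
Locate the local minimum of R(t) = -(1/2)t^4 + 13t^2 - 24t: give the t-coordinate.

1

R'(t) = -2t^3 + 26t - 24. Setting R'(t) = 0 gives t ∈ {-4, 1, 3}.
Since R''(t) = -6t^2 + 26, we get R''(-4) = -70 < 0 ⇒ local maximum; R''(1) = 20 > 0 ⇒ local minimum; R''(3) = -28 < 0 ⇒ local maximum.
Thus R has its local minimum at t = 1, with value -23/2.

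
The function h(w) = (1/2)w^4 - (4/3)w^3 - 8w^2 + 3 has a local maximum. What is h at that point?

h'(w) = 2w^3 - 4w^2 - 16w = 0 at w = -2, 0, 4.
Second-derivative test with h''(w) = 6w^2 - 8w - 16: h''(-2) = 24 > 0 ⇒ local minimum; h''(0) = -16 < 0 ⇒ local maximum; h''(4) = 48 > 0 ⇒ local minimum.
Thus h has its local maximum at w = 0, with value 3.

3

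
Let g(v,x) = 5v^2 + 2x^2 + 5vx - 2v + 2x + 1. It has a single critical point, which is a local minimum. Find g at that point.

-11/5

∂g/∂v = 10v + 5x - 2 = 0 and ∂g/∂x = 5v + 4x + 2 = 0, so (v, x) = (6/5, -2).
The Hessian has g_{vv} = 10, g_{xx} = 4, g_{vx} = 5, giving D = 15 > 0 with g_{vv} > 0, so the point is a local minimum.
g(6/5, -2) = -11/5.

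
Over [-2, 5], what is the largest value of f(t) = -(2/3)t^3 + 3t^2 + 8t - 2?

f'(t) = -2t^2 + 6t + 8, which vanishes at t = -1 and t = 4.
Compare values at every candidate in [-2, 5]: f(-2) = -2/3; f(-1) = -19/3; f(4) = 106/3; f(5) = 89/3.
So the maximum is f(4) = 106/3.

106/3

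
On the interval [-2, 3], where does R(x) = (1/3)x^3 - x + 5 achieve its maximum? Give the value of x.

Differentiating, R'(x) = x^2 - 1; which vanishes at x = -1 and x = 1.
Evaluating at the critical points and endpoints: R(-2) = 13/3; R(-1) = 17/3; R(1) = 13/3; R(3) = 11.
Hence the absolute maximum is 11 at x = 3.

3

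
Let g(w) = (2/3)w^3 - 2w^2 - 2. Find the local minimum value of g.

-14/3

Critical points: g'(w) = 2w^2 - 4w vanishes at w = 0, 2.
g''(w) = 4w - 4. g''(0) = -4 < 0 ⇒ local maximum; g''(2) = 4 > 0 ⇒ local minimum.
Thus g has its local minimum at w = 2, with value -14/3.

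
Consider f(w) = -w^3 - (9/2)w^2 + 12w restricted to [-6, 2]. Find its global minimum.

-56

f'(w) = -3w^2 - 9w + 12, which vanishes at w = -4 and w = 1.
Candidates: f(-6) = -18, f(-4) = -56, f(1) = 13/2, f(2) = -2.
Hence the absolute minimum is -56 at w = -4.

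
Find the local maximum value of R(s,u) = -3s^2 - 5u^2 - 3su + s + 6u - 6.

-211/51

∂R/∂s = -6s - 3u + 1 = 0 and ∂R/∂u = -3s - 10u + 6 = 0, so (s, u) = (-8/51, 11/17).
The Hessian has R_{ss} = -6, R_{uu} = -10, R_{su} = -3, giving D = 51 > 0 with R_{ss} < 0, so the point is a local maximum.
R(-8/51, 11/17) = -211/51.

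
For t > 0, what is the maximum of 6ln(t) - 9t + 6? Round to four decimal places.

P'(t) = 6/t − 9 = 0 gives t = 2/3.
P''(t) = -6/t², which is negative for t > 0, so this is a local maximum.
P(2/3) = 6·ln(2/3) - 6 + 6 ≈ -2.4328.

-2.4328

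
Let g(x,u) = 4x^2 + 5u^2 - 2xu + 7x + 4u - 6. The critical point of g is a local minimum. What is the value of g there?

∂g/∂x = 8x - 2u + 7 = 0 and ∂g/∂u = -2x + 10u + 4 = 0, so (x, u) = (-39/38, -23/38).
The Hessian has g_{xx} = 8, g_{uu} = 10, g_{xu} = -2, giving D = 76 > 0 with g_{xx} > 0, so the point is a local minimum.
g(-39/38, -23/38) = -821/76.

-821/76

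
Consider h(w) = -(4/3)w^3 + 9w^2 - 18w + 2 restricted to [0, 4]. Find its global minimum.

Differentiating, h'(w) = -4w^2 + 18w - 18; which vanishes at w = 3/2 and w = 3.
Candidates: h(0) = 2; h(3/2) = -37/4; h(3) = -7; h(4) = -34/3.
Hence the absolute minimum is -34/3 at w = 4.

-34/3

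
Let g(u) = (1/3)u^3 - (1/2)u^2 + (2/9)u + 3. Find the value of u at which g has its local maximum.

Critical points: g'(u) = u^2 - u + 2/9 vanishes at u = 1/3, 2/3.
Since g''(u) = 2u - 1, we get g''(1/3) = -1/3 < 0 ⇒ local maximum; g''(2/3) = 1/3 > 0 ⇒ local minimum.
Thus g has its local maximum at u = 1/3, with value 491/162.

1/3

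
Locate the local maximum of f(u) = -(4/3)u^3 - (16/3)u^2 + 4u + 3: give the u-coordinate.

1/3

f'(u) = -4u^2 - (32/3)u + 4. Setting f'(u) = 0 gives u ∈ {-3, 1/3}.
Since f''(u) = -8u - 32/3, we get f''(-3) = 40/3 > 0 ⇒ local minimum; f''(1/3) = -40/3 < 0 ⇒ local maximum.
The local maximum is f(1/3) = 299/81.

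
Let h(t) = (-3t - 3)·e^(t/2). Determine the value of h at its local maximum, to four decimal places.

Differentiating with the product rule gives h'(t) = (-(3/2)t - 9/2)·e^(t/2). Since e^(t/2) > 0, the only critical point is t = -3.
h''(-3) has the same sign as -3/2 < 0, so this is a local maximum.
h(-3) = (6)·e^(-3/2) ≈ 1.3388.

1.3388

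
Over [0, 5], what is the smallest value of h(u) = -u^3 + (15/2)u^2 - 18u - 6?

The derivative is -3u^2 + 15u - 18, which vanishes at u = 2 and u = 3.
Compare values at every candidate in [0, 5]: h(0) = -6,  h(2) = -20,  h(3) = -39/2,  h(5) = -67/2.
The minimum over the interval is -67/2, attained at u = 5.

-67/2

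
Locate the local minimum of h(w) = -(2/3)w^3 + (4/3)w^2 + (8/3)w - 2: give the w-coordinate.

-2/3

h'(w) = -2w^2 + (8/3)w + 8/3 = 0 at w = -2/3, 2.
Second-derivative test with h''(w) = -4w + 8/3: h''(-2/3) = 16/3 > 0 ⇒ local minimum; h''(2) = -16/3 < 0 ⇒ local maximum.
Thus h has its local minimum at w = -2/3, with value -242/81.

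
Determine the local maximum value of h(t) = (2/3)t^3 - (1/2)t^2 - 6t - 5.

h'(t) = 2t^2 - t - 6 = 0 at t = -3/2, 2.
Second-derivative test with h''(t) = 4t - 1: h''(-3/2) = -7 < 0 ⇒ local maximum; h''(2) = 7 > 0 ⇒ local minimum.
The local maximum is h(-3/2) = 5/8.

5/8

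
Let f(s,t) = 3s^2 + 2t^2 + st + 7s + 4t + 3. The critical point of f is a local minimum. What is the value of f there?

∂f/∂s = 6s + t + 7 = 0 and ∂f/∂t = s + 4t + 4 = 0, so (s, t) = (-24/23, -17/23).
The Hessian has f_{ss} = 6, f_{tt} = 4, f_{st} = 1, giving D = 23 > 0 with f_{ss} > 0, so the point is a local minimum.
f(-24/23, -17/23) = -49/23.

-49/23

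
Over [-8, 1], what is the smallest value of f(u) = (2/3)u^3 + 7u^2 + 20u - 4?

Differentiating, f'(u) = 2u^2 + 14u + 20; which vanishes at u = -5 and u = -2.
Candidates: f(-8) = -172/3, f(-5) = -37/3, f(-2) = -64/3, f(1) = 71/3.
The minimum over the interval is -172/3, attained at u = -8.

-172/3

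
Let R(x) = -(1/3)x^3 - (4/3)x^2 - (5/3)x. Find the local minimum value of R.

50/81

Critical points: R'(x) = -x^2 - (8/3)x - 5/3 vanishes at x = -5/3, -1.
R''(x) = -2x - 8/3. R''(-5/3) = 2/3 > 0 ⇒ local minimum; R''(-1) = -2/3 < 0 ⇒ local maximum.
The local minimum is R(-5/3) = 50/81.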